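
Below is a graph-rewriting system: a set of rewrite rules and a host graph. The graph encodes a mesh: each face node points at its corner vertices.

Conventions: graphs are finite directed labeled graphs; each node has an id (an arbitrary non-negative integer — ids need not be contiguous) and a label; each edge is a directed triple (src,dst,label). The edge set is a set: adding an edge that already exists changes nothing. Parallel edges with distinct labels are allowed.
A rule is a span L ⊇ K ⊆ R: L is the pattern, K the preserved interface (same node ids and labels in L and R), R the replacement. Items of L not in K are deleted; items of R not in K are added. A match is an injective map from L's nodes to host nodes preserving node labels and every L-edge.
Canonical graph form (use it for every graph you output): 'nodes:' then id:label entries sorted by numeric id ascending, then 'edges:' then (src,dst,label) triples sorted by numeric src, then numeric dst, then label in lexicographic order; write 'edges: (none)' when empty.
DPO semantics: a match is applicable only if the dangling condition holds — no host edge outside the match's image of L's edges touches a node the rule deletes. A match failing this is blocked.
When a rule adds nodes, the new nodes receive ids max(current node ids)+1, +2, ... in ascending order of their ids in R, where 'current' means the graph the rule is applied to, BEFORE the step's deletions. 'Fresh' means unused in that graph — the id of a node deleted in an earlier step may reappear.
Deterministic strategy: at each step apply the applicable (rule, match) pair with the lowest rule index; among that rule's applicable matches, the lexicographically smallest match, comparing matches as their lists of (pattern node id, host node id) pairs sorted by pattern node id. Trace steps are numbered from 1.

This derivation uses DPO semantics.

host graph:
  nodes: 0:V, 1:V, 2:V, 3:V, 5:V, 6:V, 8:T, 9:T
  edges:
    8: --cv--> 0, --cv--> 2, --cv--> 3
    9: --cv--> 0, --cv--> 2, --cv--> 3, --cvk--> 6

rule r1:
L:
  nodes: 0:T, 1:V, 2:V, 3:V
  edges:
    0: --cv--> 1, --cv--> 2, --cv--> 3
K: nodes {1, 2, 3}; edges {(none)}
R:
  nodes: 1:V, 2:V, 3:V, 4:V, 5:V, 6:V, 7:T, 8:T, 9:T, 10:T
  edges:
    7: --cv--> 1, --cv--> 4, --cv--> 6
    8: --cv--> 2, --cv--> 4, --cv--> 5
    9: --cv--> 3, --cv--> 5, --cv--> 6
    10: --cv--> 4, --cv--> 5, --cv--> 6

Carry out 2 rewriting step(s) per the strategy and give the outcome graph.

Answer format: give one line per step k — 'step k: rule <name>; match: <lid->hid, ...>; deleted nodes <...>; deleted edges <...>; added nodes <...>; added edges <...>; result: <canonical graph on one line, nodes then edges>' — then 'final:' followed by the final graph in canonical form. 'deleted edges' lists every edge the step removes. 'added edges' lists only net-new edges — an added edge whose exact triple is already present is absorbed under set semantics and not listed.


step 1: rule r1; match: 0->8, 1->0, 2->2, 3->3; deleted nodes 8; deleted edges (8,0,cv); (8,2,cv); (8,3,cv); added nodes 10, 11, 12, 13, 14, 15, 16; added edges (13,0,cv); (13,10,cv); (13,12,cv); (14,2,cv); (14,10,cv); (14,11,cv); (15,3,cv); (15,11,cv); (15,12,cv); (16,10,cv); (16,11,cv); (16,12,cv); result: nodes: 0:V, 1:V, 2:V, 3:V, 5:V, 6:V, 9:T, 10:V, 11:V, 12:V, 13:T, 14:T, 15:T, 16:T edges: (9,0,cv); (9,2,cv); (9,3,cv); (9,6,cvk); (13,0,cv); (13,10,cv); (13,12,cv); (14,2,cv); (14,10,cv); (14,11,cv); (15,3,cv); (15,11,cv); (15,12,cv); (16,10,cv); (16,11,cv); (16,12,cv)
step 2: rule r1; match: 0->13, 1->0, 2->10, 3->12; deleted nodes 13; deleted edges (13,0,cv); (13,10,cv); (13,12,cv); added nodes 17, 18, 19, 20, 21, 22, 23; added edges (20,0,cv); (20,17,cv); (20,19,cv); (21,10,cv); (21,17,cv); (21,18,cv); (22,12,cv); (22,18,cv); (22,19,cv); (23,17,cv); (23,18,cv); (23,19,cv); result: nodes: 0:V, 1:V, 2:V, 3:V, 5:V, 6:V, 9:T, 10:V, 11:V, 12:V, 14:T, 15:T, 16:T, 17:V, 18:V, 19:V, 20:T, 21:T, 22:T, 23:T edges: (9,0,cv); (9,2,cv); (9,3,cv); (9,6,cvk); (14,2,cv); (14,10,cv); (14,11,cv); (15,3,cv); (15,11,cv); (15,12,cv); (16,10,cv); (16,11,cv); (16,12,cv); (20,0,cv); (20,17,cv); (20,19,cv); (21,10,cv); (21,17,cv); (21,18,cv); (22,12,cv); (22,18,cv); (22,19,cv); (23,17,cv); (23,18,cv); (23,19,cv)
final:
nodes: 0:V, 1:V, 2:V, 3:V, 5:V, 6:V, 9:T, 10:V, 11:V, 12:V, 14:T, 15:T, 16:T, 17:V, 18:V, 19:V, 20:T, 21:T, 22:T, 23:T
edges: (9,0,cv); (9,2,cv); (9,3,cv); (9,6,cvk); (14,2,cv); (14,10,cv); (14,11,cv); (15,3,cv); (15,11,cv); (15,12,cv); (16,10,cv); (16,11,cv); (16,12,cv); (20,0,cv); (20,17,cv); (20,19,cv); (21,10,cv); (21,17,cv); (21,18,cv); (22,12,cv); (22,18,cv); (22,19,cv); (23,17,cv); (23,18,cv); (23,19,cv)


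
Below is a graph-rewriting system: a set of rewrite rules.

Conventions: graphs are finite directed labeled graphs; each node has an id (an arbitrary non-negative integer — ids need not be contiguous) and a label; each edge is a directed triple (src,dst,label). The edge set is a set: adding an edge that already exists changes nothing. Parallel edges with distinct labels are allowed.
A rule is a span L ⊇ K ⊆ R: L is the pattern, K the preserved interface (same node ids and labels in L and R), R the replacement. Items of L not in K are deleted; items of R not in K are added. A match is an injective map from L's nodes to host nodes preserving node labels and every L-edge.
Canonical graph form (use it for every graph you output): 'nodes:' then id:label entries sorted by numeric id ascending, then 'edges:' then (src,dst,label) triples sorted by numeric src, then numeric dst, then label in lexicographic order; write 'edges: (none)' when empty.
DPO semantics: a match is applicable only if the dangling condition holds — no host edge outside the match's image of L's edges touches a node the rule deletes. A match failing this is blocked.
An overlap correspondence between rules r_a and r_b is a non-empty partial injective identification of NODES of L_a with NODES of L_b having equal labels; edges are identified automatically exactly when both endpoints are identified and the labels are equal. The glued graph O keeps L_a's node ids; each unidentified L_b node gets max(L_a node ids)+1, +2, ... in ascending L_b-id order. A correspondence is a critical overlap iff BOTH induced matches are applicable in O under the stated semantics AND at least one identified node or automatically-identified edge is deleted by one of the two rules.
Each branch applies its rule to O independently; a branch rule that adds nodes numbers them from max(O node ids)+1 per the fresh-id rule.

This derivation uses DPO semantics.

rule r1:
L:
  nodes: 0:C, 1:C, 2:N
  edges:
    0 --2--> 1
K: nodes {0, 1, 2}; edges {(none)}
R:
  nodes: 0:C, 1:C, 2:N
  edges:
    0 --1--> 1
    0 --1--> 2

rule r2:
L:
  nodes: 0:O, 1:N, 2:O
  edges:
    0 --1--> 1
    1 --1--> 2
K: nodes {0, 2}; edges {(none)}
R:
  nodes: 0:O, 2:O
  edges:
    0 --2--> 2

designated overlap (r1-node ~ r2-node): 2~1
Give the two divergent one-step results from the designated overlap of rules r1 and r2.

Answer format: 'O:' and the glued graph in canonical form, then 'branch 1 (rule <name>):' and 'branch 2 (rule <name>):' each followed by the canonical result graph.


O:
nodes: 0:C, 1:C, 2:N, 3:O, 4:O
edges: (0,1,2); (2,4,1); (3,2,1)
branch 1 (rule r1):
nodes: 0:C, 1:C, 2:N, 3:O, 4:O
edges: (0,1,1); (0,2,1); (2,4,1); (3,2,1)
branch 2 (rule r2):
nodes: 0:C, 1:C, 3:O, 4:O
edges: (0,1,2); (3,4,2)


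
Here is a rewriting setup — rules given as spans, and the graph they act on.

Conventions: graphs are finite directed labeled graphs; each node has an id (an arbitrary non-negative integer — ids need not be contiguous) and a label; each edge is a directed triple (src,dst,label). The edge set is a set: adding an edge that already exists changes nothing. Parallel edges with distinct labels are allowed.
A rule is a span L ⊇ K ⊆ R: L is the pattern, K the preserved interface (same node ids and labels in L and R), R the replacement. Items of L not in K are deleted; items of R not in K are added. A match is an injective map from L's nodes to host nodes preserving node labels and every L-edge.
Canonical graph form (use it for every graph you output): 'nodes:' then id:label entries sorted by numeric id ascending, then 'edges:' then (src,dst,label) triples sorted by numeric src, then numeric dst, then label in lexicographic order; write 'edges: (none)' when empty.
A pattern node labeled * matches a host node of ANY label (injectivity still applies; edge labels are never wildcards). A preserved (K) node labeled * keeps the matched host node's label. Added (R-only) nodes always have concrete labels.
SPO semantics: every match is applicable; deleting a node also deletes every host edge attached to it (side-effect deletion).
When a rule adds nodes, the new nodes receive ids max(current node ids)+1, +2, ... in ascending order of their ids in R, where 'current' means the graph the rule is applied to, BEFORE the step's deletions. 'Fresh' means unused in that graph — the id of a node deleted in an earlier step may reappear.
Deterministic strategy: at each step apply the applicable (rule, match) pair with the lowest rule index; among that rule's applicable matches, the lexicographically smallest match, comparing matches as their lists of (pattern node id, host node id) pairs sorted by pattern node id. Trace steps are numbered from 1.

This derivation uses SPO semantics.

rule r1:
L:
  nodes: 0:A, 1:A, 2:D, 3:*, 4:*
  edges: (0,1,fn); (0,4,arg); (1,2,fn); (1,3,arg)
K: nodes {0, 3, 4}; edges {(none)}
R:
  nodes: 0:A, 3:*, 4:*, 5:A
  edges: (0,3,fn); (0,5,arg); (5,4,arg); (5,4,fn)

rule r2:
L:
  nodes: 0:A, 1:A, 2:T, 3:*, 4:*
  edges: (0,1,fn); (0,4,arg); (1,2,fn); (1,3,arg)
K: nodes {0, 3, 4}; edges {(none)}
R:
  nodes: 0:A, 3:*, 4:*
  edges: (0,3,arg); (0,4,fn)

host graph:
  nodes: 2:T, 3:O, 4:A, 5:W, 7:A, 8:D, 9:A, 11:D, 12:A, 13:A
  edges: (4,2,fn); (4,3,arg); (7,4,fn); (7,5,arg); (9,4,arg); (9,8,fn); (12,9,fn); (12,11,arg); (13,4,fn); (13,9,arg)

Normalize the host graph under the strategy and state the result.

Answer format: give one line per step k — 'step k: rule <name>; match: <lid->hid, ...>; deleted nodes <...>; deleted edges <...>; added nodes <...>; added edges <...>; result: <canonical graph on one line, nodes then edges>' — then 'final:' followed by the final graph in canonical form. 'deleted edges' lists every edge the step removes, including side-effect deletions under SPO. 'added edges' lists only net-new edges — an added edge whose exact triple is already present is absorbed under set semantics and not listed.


step 1: rule r1; match: 0->12, 1->9, 2->8, 3->4, 4->11; deleted nodes 8, 9; deleted edges (9,4,arg); (9,8,fn); (12,9,fn); (12,11,arg); (13,9,arg); added nodes 14; added edges (12,4,fn); (12,14,arg); (14,11,arg); (14,11,fn); result: nodes: 2:T, 3:O, 4:A, 5:W, 7:A, 11:D, 12:A, 13:A, 14:A edges: (4,2,fn); (4,3,arg); (7,4,fn); (7,5,arg); (12,4,fn); (12,14,arg); (13,4,fn); (14,11,arg); (14,11,fn)
step 2: rule r2; match: 0->7, 1->4, 2->2, 3->3, 4->5; deleted nodes 2, 4; deleted edges (4,2,fn); (4,3,arg); (7,4,fn); (7,5,arg); (12,4,fn); (13,4,fn); added nodes (none); added edges (7,3,arg); (7,5,fn); result: nodes: 3:O, 5:W, 7:A, 11:D, 12:A, 13:A, 14:A edges: (7,3,arg); (7,5,fn); (12,14,arg); (14,11,arg); (14,11,fn)
final:
nodes: 3:O, 5:W, 7:A, 11:D, 12:A, 13:A, 14:A
edges: (7,3,arg); (7,5,fn); (12,14,arg); (14,11,arg); (14,11,fn)


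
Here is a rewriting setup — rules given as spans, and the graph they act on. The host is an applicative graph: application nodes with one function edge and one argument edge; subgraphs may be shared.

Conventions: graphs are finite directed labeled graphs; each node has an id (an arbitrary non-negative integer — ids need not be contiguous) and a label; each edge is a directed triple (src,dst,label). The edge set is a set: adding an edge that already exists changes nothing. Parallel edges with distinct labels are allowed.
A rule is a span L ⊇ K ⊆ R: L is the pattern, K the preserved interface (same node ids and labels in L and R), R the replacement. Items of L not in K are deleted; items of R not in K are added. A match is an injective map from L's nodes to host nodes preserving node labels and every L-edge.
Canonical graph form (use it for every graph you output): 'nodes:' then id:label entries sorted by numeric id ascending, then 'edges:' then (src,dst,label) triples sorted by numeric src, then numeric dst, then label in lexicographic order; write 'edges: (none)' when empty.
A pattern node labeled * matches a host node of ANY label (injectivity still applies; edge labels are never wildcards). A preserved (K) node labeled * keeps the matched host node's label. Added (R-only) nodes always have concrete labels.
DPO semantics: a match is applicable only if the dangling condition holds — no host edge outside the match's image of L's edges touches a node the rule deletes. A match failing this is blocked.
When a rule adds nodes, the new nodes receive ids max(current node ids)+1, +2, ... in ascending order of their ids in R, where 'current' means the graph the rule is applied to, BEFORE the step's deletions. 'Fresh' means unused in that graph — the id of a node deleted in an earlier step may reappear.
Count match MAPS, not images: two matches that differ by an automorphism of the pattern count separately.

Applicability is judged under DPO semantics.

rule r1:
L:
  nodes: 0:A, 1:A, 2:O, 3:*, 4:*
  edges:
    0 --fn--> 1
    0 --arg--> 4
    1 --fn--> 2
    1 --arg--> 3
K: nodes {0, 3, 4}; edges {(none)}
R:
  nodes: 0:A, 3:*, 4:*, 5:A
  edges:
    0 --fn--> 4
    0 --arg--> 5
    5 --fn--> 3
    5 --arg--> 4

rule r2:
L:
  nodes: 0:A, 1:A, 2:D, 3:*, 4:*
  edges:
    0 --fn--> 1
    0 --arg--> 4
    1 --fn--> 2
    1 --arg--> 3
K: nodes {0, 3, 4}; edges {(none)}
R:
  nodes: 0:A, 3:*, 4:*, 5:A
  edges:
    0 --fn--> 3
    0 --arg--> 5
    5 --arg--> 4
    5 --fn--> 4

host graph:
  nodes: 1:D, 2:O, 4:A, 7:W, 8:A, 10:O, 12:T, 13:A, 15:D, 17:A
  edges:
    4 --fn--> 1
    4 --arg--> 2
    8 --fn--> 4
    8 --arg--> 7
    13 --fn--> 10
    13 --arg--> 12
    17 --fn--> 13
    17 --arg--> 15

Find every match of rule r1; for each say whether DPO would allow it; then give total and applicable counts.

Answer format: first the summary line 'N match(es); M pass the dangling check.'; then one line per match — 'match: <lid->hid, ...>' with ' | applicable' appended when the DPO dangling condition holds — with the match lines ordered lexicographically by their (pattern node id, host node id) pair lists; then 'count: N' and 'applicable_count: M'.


1 match(es); 1 pass the dangling check.
match: 0->17, 1->13, 2->10, 3->12, 4->15 | applicable
count: 1
applicable_count: 1


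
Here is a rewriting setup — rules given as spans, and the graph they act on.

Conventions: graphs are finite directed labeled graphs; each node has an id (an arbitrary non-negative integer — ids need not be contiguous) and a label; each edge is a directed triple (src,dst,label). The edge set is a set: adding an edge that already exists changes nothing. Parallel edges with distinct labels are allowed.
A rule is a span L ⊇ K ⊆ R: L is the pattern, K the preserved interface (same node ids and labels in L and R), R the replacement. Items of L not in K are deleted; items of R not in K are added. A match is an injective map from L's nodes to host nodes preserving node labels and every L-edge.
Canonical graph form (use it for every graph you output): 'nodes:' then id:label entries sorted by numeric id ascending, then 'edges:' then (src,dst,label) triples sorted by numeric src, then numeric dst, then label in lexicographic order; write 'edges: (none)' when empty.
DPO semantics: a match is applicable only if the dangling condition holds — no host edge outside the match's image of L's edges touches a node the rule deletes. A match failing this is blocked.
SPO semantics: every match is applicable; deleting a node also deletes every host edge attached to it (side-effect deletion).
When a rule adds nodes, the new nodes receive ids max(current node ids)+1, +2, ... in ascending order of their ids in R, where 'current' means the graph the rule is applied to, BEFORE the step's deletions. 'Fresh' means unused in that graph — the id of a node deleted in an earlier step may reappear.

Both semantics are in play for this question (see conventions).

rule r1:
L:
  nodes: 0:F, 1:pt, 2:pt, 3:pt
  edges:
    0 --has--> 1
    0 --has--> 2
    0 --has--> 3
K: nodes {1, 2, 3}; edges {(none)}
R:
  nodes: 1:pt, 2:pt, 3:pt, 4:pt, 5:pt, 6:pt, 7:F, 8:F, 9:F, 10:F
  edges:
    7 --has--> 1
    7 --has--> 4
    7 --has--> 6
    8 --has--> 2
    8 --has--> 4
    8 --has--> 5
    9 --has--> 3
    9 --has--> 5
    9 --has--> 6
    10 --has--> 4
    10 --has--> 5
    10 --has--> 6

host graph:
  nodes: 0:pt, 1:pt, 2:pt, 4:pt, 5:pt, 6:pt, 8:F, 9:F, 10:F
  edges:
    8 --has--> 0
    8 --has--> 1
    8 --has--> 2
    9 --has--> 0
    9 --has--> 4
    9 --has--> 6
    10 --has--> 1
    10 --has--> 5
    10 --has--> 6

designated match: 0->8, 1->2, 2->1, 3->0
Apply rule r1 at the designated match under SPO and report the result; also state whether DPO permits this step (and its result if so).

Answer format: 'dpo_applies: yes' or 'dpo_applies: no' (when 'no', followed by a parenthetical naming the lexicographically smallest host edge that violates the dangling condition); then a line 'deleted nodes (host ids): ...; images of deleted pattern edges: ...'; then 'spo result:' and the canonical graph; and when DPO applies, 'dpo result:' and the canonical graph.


dpo_applies: yes
deleted nodes (host ids): 8; images of deleted pattern edges: (8,0,has); (8,1,has); (8,2,has)
spo result:
nodes: 0:pt, 1:pt, 2:pt, 4:pt, 5:pt, 6:pt, 9:F, 10:F, 11:pt, 12:pt, 13:pt, 14:F, 15:F, 16:F, 17:F
edges: (9,0,has); (9,4,has); (9,6,has); (10,1,has); (10,5,has); (10,6,has); (14,2,has); (14,11,has); (14,13,has); (15,1,has); (15,11,has); (15,12,has); (16,0,has); (16,12,has); (16,13,has); (17,11,has); (17,12,has); (17,13,has)
dpo result:
nodes: 0:pt, 1:pt, 2:pt, 4:pt, 5:pt, 6:pt, 9:F, 10:F, 11:pt, 12:pt, 13:pt, 14:F, 15:F, 16:F, 17:F
edges: (9,0,has); (9,4,has); (9,6,has); (10,1,has); (10,5,has); (10,6,has); (14,2,has); (14,11,has); (14,13,has); (15,1,has); (15,11,has); (15,12,has); (16,0,has); (16,12,has); (16,13,has); (17,11,has); (17,12,has); (17,13,has)


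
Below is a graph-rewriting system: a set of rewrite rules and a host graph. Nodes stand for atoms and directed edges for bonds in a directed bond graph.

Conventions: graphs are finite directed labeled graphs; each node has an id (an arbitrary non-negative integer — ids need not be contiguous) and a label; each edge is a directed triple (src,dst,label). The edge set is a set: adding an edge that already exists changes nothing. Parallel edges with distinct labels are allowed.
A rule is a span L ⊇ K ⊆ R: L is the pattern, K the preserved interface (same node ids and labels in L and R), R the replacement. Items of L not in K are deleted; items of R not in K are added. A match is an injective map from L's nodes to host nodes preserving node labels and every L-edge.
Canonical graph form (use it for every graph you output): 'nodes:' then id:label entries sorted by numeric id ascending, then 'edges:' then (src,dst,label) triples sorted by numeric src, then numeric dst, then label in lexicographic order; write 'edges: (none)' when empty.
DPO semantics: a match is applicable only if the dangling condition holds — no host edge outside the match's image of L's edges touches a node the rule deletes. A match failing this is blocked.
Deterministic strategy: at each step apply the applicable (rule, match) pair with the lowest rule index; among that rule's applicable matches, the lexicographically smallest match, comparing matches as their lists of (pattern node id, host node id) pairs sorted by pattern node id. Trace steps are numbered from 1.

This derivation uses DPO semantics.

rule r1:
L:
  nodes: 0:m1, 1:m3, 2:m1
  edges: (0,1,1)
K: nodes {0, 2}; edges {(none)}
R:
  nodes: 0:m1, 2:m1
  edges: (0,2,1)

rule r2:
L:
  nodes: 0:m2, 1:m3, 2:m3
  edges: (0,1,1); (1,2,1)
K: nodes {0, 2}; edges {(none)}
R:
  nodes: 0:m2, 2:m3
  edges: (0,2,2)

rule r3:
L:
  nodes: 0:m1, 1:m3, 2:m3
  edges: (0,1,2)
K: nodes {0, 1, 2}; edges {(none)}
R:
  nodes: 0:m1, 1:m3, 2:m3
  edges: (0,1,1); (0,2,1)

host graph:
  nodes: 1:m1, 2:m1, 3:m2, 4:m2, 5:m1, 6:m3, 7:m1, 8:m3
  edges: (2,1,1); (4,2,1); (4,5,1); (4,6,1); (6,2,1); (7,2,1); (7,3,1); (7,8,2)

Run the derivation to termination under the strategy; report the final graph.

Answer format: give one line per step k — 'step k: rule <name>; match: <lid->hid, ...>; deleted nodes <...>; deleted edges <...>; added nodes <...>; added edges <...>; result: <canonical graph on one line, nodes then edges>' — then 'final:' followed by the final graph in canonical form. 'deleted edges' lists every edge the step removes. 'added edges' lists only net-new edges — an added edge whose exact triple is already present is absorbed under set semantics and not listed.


step 1: rule r3; match: 0->7, 1->8, 2->6; deleted nodes (none); deleted edges (7,8,2); added nodes (none); added edges (7,6,1); (7,8,1); result: nodes: 1:m1, 2:m1, 3:m2, 4:m2, 5:m1, 6:m3, 7:m1, 8:m3 edges: (2,1,1); (4,2,1); (4,5,1); (4,6,1); (6,2,1); (7,2,1); (7,3,1); (7,6,1); (7,8,1)
step 2: rule r1; match: 0->7, 1->8, 2->1; deleted nodes 8; deleted edges (7,8,1); added nodes (none); added edges (7,1,1); result: nodes: 1:m1, 2:m1, 3:m2, 4:m2, 5:m1, 6:m3, 7:m1 edges: (2,1,1); (4,2,1); (4,5,1); (4,6,1); (6,2,1); (7,1,1); (7,2,1); (7,3,1); (7,6,1)
final:
nodes: 1:m1, 2:m1, 3:m2, 4:m2, 5:m1, 6:m3, 7:m1
edges: (2,1,1); (4,2,1); (4,5,1); (4,6,1); (6,2,1); (7,1,1); (7,2,1); (7,3,1); (7,6,1)


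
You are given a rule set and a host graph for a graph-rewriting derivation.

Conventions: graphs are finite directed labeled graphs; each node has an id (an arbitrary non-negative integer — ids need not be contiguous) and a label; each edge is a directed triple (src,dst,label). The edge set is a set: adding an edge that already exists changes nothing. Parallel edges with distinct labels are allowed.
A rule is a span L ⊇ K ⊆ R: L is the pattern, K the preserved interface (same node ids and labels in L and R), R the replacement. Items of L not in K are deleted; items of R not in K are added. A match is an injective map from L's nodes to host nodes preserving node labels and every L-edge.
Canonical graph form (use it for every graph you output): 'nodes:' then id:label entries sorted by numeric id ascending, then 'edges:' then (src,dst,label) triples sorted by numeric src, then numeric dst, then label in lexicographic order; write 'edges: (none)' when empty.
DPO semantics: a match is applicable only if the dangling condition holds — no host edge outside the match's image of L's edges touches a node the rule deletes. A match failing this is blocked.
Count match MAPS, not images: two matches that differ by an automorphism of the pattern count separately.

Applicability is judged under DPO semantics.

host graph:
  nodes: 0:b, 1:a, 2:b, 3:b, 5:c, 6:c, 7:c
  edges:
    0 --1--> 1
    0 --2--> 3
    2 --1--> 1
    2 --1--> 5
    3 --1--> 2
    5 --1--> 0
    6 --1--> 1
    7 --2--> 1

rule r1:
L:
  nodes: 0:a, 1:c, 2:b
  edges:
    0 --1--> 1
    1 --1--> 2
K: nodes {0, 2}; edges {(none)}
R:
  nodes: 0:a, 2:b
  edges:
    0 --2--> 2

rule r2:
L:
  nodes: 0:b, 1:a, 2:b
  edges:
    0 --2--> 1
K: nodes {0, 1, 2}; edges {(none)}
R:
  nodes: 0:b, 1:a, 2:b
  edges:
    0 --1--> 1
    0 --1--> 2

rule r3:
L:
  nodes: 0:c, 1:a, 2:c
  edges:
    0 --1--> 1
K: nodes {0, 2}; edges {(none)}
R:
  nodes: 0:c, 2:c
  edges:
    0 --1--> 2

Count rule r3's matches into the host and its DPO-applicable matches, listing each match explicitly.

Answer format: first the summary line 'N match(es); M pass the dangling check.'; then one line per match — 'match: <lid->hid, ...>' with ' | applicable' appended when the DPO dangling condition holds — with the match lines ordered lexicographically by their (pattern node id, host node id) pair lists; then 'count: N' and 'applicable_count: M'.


2 match(es); 0 pass the dangling check.
match: 0->6, 1->1, 2->5
match: 0->6, 1->1, 2->7
count: 2
applicable_count: 0


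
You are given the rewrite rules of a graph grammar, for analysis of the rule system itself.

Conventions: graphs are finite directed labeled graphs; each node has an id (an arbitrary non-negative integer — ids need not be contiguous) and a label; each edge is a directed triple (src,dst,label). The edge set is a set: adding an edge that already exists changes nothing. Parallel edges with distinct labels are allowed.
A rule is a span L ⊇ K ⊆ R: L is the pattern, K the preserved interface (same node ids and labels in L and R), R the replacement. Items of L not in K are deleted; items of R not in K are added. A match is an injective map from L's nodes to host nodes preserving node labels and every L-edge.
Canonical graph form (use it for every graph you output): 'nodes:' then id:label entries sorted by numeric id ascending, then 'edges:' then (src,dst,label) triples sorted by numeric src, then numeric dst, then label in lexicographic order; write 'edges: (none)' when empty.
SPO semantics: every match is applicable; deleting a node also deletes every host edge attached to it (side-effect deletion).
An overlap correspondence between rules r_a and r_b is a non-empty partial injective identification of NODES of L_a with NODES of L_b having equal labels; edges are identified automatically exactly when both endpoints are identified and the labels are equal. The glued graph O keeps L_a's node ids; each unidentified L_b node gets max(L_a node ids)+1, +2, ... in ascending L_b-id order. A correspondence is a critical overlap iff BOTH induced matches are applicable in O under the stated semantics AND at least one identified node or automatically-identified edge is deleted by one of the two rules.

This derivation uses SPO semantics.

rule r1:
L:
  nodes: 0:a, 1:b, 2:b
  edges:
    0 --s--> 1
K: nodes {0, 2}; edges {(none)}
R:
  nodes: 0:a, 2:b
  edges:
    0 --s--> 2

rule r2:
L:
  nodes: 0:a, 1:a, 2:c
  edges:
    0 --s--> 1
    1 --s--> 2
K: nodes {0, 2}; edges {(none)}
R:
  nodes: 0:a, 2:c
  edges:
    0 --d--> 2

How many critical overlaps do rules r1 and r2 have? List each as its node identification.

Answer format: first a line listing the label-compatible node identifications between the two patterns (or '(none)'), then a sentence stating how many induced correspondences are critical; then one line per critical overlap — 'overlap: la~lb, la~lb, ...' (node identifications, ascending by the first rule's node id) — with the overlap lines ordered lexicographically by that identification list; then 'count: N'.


label-compatible node identifications between L(r1) and L(r2): 0~0, 0~1
1 of the induced correspondences is a critical overlap of r1 and r2.
overlap: 0~1
count: 1


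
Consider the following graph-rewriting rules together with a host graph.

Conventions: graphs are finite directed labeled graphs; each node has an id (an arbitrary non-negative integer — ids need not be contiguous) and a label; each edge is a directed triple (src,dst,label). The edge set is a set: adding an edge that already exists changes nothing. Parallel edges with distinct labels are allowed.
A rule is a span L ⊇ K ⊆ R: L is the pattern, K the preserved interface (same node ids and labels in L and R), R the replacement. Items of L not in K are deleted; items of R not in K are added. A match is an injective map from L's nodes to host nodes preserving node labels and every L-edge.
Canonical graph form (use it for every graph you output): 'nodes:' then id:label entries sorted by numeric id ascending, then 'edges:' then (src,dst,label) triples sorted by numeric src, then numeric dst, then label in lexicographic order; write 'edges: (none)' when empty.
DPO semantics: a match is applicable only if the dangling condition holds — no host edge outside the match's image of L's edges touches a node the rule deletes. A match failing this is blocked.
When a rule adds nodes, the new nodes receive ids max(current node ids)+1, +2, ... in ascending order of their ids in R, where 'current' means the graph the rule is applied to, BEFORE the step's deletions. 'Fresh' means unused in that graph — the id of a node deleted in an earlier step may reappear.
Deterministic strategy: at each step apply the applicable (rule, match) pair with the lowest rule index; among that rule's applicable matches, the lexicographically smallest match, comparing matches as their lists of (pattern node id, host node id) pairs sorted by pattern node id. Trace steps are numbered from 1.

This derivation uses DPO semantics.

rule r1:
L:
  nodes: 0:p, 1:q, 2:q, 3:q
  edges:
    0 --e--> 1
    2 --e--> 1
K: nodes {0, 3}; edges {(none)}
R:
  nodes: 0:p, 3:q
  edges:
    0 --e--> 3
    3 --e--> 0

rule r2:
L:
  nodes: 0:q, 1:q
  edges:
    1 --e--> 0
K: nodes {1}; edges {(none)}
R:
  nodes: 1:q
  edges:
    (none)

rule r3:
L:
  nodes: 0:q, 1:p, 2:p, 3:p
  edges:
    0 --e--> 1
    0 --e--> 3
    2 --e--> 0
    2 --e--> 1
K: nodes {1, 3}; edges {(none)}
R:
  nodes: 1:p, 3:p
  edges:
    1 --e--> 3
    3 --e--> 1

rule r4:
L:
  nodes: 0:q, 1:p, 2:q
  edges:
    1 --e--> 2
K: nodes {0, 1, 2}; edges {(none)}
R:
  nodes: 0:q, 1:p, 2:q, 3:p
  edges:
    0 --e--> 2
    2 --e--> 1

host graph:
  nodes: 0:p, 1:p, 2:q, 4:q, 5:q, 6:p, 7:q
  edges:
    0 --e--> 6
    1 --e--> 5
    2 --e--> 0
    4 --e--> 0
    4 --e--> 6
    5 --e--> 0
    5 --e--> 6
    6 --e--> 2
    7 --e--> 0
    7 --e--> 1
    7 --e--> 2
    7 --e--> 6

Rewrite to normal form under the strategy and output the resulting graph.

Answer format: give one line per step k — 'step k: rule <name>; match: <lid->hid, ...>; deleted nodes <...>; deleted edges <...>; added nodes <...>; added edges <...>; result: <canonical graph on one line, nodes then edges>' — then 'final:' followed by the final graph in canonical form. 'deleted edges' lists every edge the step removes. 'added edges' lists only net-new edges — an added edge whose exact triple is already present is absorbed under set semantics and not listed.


step 1: rule r4; match: 0->2, 1->1, 2->5; deleted nodes (none); deleted edges (1,5,e); added nodes 8; added edges (2,5,e); (5,1,e); result: nodes: 0:p, 1:p, 2:q, 4:q, 5:q, 6:p, 7:q, 8:p edges: (0,6,e); (2,0,e); (2,5,e); (4,0,e); (4,6,e); (5,0,e); (5,1,e); (5,6,e); (6,2,e); (7,0,e); (7,1,e); (7,2,e); (7,6,e)
step 2: rule r4; match: 0->4, 1->6, 2->2; deleted nodes (none); deleted edges (6,2,e); added nodes 9; added edges (2,6,e); (4,2,e); result: nodes: 0:p, 1:p, 2:q, 4:q, 5:q, 6:p, 7:q, 8:p, 9:p edges: (0,6,e); (2,0,e); (2,5,e); (2,6,e); (4,0,e); (4,2,e); (4,6,e); (5,0,e); (5,1,e); (5,6,e); (7,0,e); (7,1,e); (7,2,e); (7,6,e)
final:
nodes: 0:p, 1:p, 2:q, 4:q, 5:q, 6:p, 7:q, 8:p, 9:p
edges: (0,6,e); (2,0,e); (2,5,e); (2,6,e); (4,0,e); (4,2,e); (4,6,e); (5,0,e); (5,1,e); (5,6,e); (7,0,e); (7,1,e); (7,2,e); (7,6,e)


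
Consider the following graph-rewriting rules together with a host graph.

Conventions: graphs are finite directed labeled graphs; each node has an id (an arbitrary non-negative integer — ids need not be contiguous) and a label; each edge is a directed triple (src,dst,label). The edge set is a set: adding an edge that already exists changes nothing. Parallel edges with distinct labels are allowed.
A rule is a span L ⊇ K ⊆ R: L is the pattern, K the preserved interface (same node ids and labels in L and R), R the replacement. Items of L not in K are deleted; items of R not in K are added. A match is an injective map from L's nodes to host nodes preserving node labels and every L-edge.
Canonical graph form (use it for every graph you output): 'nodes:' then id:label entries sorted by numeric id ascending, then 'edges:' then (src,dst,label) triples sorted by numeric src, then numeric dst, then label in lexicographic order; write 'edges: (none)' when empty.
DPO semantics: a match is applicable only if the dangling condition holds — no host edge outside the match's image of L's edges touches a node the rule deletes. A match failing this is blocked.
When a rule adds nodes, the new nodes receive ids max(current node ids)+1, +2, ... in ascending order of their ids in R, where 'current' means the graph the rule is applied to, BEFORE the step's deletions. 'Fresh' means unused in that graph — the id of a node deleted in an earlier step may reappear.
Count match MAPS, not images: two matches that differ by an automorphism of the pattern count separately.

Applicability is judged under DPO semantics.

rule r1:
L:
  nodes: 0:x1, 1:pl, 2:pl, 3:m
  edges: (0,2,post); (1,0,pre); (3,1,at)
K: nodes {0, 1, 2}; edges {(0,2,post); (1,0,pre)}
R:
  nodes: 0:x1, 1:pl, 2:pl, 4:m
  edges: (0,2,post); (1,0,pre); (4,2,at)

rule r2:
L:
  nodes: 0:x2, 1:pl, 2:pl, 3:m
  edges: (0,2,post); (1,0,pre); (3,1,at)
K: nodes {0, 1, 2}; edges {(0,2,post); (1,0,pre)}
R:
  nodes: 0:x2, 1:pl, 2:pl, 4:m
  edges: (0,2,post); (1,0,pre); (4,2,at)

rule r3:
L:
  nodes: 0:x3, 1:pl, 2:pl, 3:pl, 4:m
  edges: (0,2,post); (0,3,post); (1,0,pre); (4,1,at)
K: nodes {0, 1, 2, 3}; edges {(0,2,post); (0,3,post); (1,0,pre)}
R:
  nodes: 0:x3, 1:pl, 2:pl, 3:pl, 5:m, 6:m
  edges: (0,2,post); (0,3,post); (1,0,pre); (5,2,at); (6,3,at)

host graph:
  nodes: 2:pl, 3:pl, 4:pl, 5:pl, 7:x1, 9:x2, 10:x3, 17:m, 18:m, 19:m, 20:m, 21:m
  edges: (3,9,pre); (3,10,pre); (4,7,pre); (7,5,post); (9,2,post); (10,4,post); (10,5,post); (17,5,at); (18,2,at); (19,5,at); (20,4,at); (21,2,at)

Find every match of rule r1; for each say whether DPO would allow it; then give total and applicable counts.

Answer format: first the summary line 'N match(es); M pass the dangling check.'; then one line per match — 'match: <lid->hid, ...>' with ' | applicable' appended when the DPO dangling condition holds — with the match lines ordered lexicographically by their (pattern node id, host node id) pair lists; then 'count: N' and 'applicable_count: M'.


1 match(es); 1 pass the dangling check.
match: 0->7, 1->4, 2->5, 3->20 | applicable
count: 1
applicable_count: 1


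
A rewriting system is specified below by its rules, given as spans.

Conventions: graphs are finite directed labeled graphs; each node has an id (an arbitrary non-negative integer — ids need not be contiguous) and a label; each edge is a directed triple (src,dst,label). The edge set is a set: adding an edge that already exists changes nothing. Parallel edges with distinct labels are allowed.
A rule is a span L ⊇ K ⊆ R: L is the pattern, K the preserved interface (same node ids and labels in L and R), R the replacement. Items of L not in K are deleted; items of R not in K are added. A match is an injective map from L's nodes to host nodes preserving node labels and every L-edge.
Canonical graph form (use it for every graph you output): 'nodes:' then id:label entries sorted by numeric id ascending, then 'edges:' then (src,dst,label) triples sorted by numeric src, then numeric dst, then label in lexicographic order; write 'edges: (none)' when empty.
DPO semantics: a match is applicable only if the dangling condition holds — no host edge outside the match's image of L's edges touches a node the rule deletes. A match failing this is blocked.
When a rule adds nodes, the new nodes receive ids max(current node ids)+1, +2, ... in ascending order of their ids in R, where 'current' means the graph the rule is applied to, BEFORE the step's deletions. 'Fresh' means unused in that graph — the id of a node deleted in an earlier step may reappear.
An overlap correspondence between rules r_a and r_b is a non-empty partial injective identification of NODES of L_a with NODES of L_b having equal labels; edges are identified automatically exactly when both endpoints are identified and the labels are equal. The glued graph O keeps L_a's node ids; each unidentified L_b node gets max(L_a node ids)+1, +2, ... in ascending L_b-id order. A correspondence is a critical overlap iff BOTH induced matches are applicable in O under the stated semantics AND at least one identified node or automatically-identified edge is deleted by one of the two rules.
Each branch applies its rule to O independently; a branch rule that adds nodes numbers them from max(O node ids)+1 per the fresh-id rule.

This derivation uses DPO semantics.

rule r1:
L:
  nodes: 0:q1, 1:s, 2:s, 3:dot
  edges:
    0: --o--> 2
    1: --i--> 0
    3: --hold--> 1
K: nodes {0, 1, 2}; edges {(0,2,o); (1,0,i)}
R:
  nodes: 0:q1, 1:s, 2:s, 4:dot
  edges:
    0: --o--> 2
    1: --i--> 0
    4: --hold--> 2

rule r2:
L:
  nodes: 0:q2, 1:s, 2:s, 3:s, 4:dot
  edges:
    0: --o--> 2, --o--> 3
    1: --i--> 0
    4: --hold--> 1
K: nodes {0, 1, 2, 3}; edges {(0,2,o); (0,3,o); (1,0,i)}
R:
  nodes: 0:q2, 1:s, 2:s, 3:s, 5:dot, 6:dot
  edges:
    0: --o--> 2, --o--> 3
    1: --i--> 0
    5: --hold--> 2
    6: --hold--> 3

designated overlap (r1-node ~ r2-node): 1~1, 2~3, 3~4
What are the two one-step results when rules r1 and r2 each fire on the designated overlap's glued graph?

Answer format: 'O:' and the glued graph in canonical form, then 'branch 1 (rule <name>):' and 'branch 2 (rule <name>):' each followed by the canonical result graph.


O:
nodes: 0:q1, 1:s, 2:s, 3:dot, 4:q2, 5:s
edges: (0,2,o); (1,0,i); (1,4,i); (3,1,hold); (4,2,o); (4,5,o)
branch 1 (rule r1):
nodes: 0:q1, 1:s, 2:s, 4:q2, 5:s, 6:dot
edges: (0,2,o); (1,0,i); (1,4,i); (4,2,o); (4,5,o); (6,2,hold)
branch 2 (rule r2):
nodes: 0:q1, 1:s, 2:s, 4:q2, 5:s, 6:dot, 7:dot
edges: (0,2,o); (1,0,i); (1,4,i); (4,2,o); (4,5,o); (6,5,hold); (7,2,hold)


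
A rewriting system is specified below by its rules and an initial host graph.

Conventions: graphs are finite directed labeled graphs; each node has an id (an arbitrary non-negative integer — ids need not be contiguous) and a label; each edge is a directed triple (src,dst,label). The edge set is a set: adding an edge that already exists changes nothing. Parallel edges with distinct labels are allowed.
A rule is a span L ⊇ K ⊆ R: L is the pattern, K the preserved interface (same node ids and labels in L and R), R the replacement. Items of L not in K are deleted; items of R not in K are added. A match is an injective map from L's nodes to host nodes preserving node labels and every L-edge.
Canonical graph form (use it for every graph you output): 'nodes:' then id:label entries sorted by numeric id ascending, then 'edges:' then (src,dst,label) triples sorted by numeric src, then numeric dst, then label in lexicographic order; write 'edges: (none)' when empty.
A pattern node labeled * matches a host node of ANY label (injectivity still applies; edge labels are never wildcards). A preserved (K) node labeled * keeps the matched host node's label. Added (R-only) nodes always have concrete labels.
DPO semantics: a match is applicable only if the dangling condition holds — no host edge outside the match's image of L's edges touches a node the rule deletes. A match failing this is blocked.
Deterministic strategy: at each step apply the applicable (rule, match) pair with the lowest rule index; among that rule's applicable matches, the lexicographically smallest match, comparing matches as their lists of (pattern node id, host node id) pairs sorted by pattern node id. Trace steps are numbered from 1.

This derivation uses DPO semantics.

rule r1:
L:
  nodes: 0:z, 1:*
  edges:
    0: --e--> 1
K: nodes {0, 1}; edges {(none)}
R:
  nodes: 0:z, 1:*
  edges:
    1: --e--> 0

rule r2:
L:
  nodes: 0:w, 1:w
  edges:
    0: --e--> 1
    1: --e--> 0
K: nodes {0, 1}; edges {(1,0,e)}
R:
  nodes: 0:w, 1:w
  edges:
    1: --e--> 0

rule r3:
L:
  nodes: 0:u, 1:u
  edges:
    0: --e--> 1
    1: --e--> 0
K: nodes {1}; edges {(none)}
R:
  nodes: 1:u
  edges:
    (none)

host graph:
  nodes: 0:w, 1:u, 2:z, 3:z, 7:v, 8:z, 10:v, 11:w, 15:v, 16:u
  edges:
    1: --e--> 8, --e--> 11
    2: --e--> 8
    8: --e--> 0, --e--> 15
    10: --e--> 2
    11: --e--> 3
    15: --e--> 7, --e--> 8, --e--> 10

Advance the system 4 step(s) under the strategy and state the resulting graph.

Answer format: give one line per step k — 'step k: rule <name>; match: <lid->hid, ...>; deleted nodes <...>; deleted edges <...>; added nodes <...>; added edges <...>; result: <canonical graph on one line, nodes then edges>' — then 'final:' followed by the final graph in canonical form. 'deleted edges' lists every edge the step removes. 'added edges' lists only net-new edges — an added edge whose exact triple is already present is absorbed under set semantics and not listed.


step 1: rule r1; match: 0->2, 1->8; deleted nodes (none); deleted edges (2,8,e); added nodes (none); added edges (8,2,e); result: nodes: 0:w, 1:u, 2:z, 3:z, 7:v, 8:z, 10:v, 11:w, 15:v, 16:u edges: (1,8,e); (1,11,e); (8,0,e); (8,2,e); (8,15,e); (10,2,e); (11,3,e); (15,7,e); (15,8,e); (15,10,e)
step 2: rule r1; match: 0->8, 1->0; deleted nodes (none); deleted edges (8,0,e); added nodes (none); added edges (0,8,e); result: nodes: 0:w, 1:u, 2:z, 3:z, 7:v, 8:z, 10:v, 11:w, 15:v, 16:u edges: (0,8,e); (1,8,e); (1,11,e); (8,2,e); (8,15,e); (10,2,e); (11,3,e); (15,7,e); (15,8,e); (15,10,e)
step 3: rule r1; match: 0->8, 1->2; deleted nodes (none); deleted edges (8,2,e); added nodes (none); added edges (2,8,e); result: nodes: 0:w, 1:u, 2:z, 3:z, 7:v, 8:z, 10:v, 11:w, 15:v, 16:u edges: (0,8,e); (1,8,e); (1,11,e); (2,8,e); (8,15,e); (10,2,e); (11,3,e); (15,7,e); (15,8,e); (15,10,e)
step 4: rule r1; match: 0->2, 1->8; deleted nodes (none); deleted edges (2,8,e); added nodes (none); added edges (8,2,e); result: nodes: 0:w, 1:u, 2:z, 3:z, 7:v, 8:z, 10:v, 11:w, 15:v, 16:u edges: (0,8,e); (1,8,e); (1,11,e); (8,2,e); (8,15,e); (10,2,e); (11,3,e); (15,7,e); (15,8,e); (15,10,e)
final:
nodes: 0:w, 1:u, 2:z, 3:z, 7:v, 8:z, 10:v, 11:w, 15:v, 16:u
edges: (0,8,e); (1,8,e); (1,11,e); (8,2,e); (8,15,e); (10,2,e); (11,3,e); (15,7,e); (15,8,e); (15,10,e)
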